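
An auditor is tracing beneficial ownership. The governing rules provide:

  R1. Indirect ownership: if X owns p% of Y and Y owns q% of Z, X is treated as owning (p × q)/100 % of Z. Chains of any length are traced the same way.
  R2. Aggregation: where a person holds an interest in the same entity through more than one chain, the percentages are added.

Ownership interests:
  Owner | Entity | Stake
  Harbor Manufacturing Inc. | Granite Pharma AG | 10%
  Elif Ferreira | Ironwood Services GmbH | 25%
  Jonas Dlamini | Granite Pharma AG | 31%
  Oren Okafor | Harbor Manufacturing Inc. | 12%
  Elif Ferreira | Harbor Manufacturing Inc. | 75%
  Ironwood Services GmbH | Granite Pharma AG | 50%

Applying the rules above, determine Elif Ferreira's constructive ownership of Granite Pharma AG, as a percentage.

20%

Chain via Harbor Manufacturing Inc. (R1): 75% × 10% = 7.5% of Granite Pharma AG.
Chain via Ironwood Services GmbH (R1): 25% × 50% = 12.5% of Granite Pharma AG.
Aggregating (R2): 7.5% + 12.5% = 20%.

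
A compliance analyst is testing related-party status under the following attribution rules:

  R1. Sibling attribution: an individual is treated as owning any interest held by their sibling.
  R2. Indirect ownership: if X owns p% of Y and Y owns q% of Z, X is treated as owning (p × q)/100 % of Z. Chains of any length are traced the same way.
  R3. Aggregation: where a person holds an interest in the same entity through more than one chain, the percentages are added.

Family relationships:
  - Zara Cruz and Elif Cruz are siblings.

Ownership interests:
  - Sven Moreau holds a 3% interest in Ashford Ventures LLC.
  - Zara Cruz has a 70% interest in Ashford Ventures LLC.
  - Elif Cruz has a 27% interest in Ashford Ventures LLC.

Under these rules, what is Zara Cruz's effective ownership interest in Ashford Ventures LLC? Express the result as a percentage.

By sibling attribution (R1), Zara Cruz is treated as also owning Elif Cruz's interest in Ashford Ventures LLC, giving 70% + 27% = 97%.
Direct interest in Ashford Ventures LLC: 97%.

97%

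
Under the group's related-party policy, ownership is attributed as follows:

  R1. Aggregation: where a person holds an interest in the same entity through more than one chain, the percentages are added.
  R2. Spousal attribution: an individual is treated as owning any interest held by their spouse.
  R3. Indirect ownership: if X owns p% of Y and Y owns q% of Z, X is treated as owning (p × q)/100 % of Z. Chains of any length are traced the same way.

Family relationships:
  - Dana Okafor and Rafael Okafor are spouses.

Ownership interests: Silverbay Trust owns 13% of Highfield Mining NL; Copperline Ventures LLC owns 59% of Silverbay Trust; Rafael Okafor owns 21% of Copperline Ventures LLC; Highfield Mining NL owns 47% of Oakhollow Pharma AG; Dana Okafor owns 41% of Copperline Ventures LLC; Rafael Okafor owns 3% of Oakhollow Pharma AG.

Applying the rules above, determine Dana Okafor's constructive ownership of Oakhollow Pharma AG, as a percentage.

By spousal attribution (R2), Dana Okafor is treated as also owning Rafael Okafor's interest in Copperline Ventures LLC, giving 41% + 21% = 62%.
By spousal attribution (R2), Dana Okafor is treated as owning Rafael Okafor's 3% interest in Oakhollow Pharma AG.
Chain via Copperline Ventures LLC → Silverbay Trust → Highfield Mining NL (R3): 62% × 59% × 13% × 47% = 2.235038% of Oakhollow Pharma AG.
Direct interest in Oakhollow Pharma AG: 3%.
Aggregating (R1): 2.235038% + 3% = 5.235038%.

5.235038%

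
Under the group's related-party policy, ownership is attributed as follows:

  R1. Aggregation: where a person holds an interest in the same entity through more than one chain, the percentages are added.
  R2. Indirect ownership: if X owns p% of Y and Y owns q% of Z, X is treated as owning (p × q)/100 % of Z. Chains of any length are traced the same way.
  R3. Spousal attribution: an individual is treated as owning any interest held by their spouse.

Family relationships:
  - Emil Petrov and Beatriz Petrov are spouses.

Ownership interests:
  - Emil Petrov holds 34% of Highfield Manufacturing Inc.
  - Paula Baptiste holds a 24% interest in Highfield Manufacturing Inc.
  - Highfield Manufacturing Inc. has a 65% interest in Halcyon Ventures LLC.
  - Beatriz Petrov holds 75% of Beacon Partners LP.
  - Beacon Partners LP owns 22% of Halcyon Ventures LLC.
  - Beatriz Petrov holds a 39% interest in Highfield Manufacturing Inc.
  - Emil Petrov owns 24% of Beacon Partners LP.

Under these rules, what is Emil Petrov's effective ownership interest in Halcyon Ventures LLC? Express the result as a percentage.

69.23%

By spousal attribution (R3), Emil Petrov is treated as also owning Beatriz Petrov's interest in Highfield Manufacturing Inc, giving 34% + 39% = 73%.
By spousal attribution (R3), Emil Petrov is treated as also owning Beatriz Petrov's interest in Beacon Partners LP, giving 24% + 75% = 99%.
Chain via Highfield Manufacturing Inc. (R2): 73% × 65% = 47.45% of Halcyon Ventures LLC.
Chain via Beacon Partners LP (R2): 99% × 22% = 21.78% of Halcyon Ventures LLC.
Aggregating (R1): 47.45% + 21.78% = 69.23%.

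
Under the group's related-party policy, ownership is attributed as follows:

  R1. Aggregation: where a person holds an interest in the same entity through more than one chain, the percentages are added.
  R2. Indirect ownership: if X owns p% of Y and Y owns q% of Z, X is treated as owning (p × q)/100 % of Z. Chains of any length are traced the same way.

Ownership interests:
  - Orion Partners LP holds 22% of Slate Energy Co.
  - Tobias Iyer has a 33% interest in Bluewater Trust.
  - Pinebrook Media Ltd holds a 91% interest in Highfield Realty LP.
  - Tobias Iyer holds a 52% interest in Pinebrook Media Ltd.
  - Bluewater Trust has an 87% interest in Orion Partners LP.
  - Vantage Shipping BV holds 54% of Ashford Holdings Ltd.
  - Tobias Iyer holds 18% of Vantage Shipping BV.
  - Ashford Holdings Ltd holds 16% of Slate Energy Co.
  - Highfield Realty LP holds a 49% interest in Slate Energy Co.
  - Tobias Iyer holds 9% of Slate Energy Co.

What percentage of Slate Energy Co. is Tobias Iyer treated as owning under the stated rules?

40.0582%

Chain via Bluewater Trust → Orion Partners LP (R2): 33% × 87% × 22% = 6.3162% of Slate Energy Co.
Chain via Pinebrook Media Ltd → Highfield Realty LP (R2): 52% × 91% × 49% = 23.1868% of Slate Energy Co.
Chain via Vantage Shipping BV → Ashford Holdings Ltd (R2): 18% × 54% × 16% = 1.5552% of Slate Energy Co.
Direct interest in Slate Energy Co: 9%.
Aggregating (R1): 6.3162% + 23.1868% + 1.5552% + 9% = 40.0582%.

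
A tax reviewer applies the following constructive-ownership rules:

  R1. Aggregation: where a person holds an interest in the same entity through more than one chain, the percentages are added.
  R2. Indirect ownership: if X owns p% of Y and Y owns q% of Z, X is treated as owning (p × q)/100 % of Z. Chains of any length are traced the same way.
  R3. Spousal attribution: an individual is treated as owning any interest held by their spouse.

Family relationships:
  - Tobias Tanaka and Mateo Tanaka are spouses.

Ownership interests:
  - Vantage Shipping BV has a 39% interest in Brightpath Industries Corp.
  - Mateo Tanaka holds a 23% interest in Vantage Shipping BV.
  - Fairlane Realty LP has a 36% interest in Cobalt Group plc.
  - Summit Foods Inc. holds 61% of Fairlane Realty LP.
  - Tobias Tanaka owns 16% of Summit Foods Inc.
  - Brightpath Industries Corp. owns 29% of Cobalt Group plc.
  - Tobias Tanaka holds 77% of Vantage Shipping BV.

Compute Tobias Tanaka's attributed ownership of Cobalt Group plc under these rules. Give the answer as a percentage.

14.8236%

By spousal attribution (R3), Tobias Tanaka is treated as also owning Mateo Tanaka's interest in Vantage Shipping BV, giving 77% + 23% = 100%.
Chain via Vantage Shipping BV → Brightpath Industries Corp. (R2): 100% × 39% × 29% = 11.31% of Cobalt Group plc.
Chain via Summit Foods Inc. → Fairlane Realty LP (R2): 16% × 61% × 36% = 3.5136% of Cobalt Group plc.
Aggregating (R1): 11.31% + 3.5136% = 14.8236%.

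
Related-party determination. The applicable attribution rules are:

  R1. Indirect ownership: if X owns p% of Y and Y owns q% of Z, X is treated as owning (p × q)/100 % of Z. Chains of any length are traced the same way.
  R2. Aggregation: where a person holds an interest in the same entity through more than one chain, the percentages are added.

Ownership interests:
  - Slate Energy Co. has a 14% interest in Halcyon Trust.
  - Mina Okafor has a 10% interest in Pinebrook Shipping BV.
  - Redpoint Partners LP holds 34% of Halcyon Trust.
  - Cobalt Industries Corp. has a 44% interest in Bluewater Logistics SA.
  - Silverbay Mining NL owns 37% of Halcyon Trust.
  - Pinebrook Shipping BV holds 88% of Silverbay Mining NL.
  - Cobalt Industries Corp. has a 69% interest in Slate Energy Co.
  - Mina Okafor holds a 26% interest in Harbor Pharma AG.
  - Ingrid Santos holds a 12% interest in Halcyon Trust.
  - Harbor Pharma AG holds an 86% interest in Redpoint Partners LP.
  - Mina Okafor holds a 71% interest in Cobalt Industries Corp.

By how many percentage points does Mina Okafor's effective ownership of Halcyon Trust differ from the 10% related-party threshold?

Chain via Pinebrook Shipping BV → Silverbay Mining NL (R1): 10% × 88% × 37% = 3.256% of Halcyon Trust.
Chain via Cobalt Industries Corp. → Slate Energy Co. (R1): 71% × 69% × 14% = 6.8586% of Halcyon Trust.
Chain via Harbor Pharma AG → Redpoint Partners LP (R1): 26% × 86% × 34% = 7.6024% of Halcyon Trust.
Aggregating (R2): 3.256% + 6.8586% + 7.6024% = 17.717%.
17.717% exceeds the 10% threshold by 7.717 percentage points.

7.717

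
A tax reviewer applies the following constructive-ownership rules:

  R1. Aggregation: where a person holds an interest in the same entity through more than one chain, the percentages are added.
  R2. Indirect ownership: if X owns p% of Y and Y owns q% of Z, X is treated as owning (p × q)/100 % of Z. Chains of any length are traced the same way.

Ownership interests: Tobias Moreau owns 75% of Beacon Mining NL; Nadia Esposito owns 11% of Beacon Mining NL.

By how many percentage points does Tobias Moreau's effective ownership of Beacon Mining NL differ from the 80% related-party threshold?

Direct interest in Beacon Mining NL: 75%.
75% falls short of the 80% threshold by 5 percentage points.

5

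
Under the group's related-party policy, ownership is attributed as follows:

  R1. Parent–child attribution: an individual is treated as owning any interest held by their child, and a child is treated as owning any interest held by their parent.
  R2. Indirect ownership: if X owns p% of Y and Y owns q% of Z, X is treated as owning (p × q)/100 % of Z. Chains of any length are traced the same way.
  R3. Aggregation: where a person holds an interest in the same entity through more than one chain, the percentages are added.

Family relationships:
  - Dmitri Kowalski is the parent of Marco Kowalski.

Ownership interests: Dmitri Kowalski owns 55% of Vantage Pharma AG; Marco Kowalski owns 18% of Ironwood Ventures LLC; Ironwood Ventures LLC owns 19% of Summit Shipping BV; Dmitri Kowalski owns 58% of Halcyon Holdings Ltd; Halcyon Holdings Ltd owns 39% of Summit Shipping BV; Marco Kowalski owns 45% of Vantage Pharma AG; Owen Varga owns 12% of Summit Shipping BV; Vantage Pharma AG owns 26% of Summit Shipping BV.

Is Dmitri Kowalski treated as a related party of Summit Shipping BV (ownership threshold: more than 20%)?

By parent–child attribution (R1), Dmitri Kowalski is treated as also owning Marco Kowalski's interest in Vantage Pharma AG, giving 55% + 45% = 100%.
By parent–child attribution (R1), Dmitri Kowalski is treated as owning Marco Kowalski's 18% interest in Ironwood Ventures LLC.
Chain via Halcyon Holdings Ltd (R2): 58% × 39% = 22.62% of Summit Shipping BV.
Chain via Vantage Pharma AG (R2): 100% × 26% = 26% of Summit Shipping BV.
Chain via Ironwood Ventures LLC (R2): 18% × 19% = 3.42% of Summit Shipping BV.
Aggregating (R3): 22.62% + 26% + 3.42% = 52.04%.
52.04% exceeds the 20% threshold, so Dmitri is a related party to Summit Shipping BV.

Yes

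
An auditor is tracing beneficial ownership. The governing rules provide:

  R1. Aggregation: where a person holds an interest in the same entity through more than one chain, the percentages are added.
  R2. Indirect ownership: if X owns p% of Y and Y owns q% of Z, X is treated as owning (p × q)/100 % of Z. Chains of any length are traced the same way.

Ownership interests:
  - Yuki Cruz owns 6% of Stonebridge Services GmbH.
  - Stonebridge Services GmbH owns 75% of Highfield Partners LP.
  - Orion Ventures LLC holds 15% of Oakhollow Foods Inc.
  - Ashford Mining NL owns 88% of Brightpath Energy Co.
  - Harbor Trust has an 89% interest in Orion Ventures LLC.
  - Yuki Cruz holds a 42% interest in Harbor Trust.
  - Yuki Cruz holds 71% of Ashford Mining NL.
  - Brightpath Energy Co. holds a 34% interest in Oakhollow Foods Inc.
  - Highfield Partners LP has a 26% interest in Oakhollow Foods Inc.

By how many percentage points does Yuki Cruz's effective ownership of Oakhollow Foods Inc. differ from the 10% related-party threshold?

18.0202

Chain via Ashford Mining NL → Brightpath Energy Co. (R2): 71% × 88% × 34% = 21.2432% of Oakhollow Foods Inc.
Chain via Stonebridge Services GmbH → Highfield Partners LP (R2): 6% × 75% × 26% = 1.17% of Oakhollow Foods Inc.
Chain via Harbor Trust → Orion Ventures LLC (R2): 42% × 89% × 15% = 5.607% of Oakhollow Foods Inc.
Aggregating (R1): 21.2432% + 1.17% + 5.607% = 28.0202%.
28.0202% exceeds the 10% threshold by 18.0202 percentage points.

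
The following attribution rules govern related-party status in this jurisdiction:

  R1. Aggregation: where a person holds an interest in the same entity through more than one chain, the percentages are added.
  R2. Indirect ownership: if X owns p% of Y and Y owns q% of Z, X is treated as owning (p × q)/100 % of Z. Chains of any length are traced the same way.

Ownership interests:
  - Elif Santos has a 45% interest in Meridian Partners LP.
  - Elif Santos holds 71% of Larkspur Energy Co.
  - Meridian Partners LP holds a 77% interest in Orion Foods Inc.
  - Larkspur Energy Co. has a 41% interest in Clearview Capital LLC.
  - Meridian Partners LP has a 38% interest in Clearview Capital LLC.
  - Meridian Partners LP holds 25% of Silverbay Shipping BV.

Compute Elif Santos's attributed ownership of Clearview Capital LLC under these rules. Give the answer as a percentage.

46.21%

Chain via Larkspur Energy Co. (R2): 71% × 41% = 29.11% of Clearview Capital LLC.
Chain via Meridian Partners LP (R2): 45% × 38% = 17.1% of Clearview Capital LLC.
Aggregating (R1): 29.11% + 17.1% = 46.21%.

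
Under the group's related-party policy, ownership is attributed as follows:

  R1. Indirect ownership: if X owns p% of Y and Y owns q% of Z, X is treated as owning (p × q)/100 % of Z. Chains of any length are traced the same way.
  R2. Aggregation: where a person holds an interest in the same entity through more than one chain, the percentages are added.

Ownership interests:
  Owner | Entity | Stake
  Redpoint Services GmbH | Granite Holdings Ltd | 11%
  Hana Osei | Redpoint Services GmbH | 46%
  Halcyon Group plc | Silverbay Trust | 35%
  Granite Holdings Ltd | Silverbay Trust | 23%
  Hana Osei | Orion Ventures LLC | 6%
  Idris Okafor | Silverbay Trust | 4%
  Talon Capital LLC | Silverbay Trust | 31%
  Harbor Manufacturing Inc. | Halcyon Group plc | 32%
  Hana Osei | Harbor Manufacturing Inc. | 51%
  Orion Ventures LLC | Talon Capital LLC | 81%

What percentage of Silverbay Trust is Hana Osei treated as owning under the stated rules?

Chain via Orion Ventures LLC → Talon Capital LLC (R1): 6% × 81% × 31% = 1.5066% of Silverbay Trust.
Chain via Harbor Manufacturing Inc. → Halcyon Group plc (R1): 51% × 32% × 35% = 5.712% of Silverbay Trust.
Chain via Redpoint Services GmbH → Granite Holdings Ltd (R1): 46% × 11% × 23% = 1.1638% of Silverbay Trust.
Aggregating (R2): 1.5066% + 5.712% + 1.1638% = 8.3824%.

8.3824%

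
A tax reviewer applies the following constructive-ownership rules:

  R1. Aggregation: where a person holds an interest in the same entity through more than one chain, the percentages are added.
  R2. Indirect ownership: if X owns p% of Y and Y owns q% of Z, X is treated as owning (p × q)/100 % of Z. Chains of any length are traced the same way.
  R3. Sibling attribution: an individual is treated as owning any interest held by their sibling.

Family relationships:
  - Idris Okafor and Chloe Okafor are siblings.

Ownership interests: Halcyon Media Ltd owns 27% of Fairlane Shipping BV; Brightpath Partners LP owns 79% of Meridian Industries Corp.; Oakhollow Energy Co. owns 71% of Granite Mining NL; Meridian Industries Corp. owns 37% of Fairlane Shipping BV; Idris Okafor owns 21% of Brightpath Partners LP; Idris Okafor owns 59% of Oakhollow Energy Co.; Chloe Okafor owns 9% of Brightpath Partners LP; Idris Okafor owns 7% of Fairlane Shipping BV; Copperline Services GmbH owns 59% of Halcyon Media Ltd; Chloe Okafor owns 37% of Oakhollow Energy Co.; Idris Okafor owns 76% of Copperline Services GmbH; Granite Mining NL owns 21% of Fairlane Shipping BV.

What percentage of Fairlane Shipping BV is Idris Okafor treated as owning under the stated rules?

By sibling attribution (R3), Idris Okafor is treated as also owning Chloe Okafor's interest in Oakhollow Energy Co, giving 59% + 37% = 96%.
By sibling attribution (R3), Idris Okafor is treated as also owning Chloe Okafor's interest in Brightpath Partners LP, giving 21% + 9% = 30%.
Chain via Oakhollow Energy Co. → Granite Mining NL (R2): 96% × 71% × 21% = 14.3136% of Fairlane Shipping BV.
Chain via Brightpath Partners LP → Meridian Industries Corp. (R2): 30% × 79% × 37% = 8.769% of Fairlane Shipping BV.
Chain via Copperline Services GmbH → Halcyon Media Ltd (R2): 76% × 59% × 27% = 12.1068% of Fairlane Shipping BV.
Direct interest in Fairlane Shipping BV: 7%.
Aggregating (R1): 14.3136% + 8.769% + 12.1068% + 7% = 42.1894%.

42.1894%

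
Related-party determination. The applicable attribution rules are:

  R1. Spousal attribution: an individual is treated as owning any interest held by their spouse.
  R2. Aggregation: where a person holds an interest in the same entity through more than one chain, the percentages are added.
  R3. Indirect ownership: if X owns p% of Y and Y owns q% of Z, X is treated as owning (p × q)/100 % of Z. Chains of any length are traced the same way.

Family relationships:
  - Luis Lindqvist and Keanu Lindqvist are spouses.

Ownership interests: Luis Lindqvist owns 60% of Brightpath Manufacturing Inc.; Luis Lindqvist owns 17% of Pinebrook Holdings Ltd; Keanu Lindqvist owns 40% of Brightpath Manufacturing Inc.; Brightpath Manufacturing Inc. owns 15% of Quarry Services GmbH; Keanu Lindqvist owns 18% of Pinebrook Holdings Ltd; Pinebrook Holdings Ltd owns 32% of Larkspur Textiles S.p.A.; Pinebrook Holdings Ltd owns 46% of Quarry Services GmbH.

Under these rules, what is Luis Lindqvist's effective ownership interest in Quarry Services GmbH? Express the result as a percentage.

By spousal attribution (R1), Luis Lindqvist is treated as also owning Keanu Lindqvist's interest in Pinebrook Holdings Ltd, giving 17% + 18% = 35%.
By spousal attribution (R1), Luis Lindqvist is treated as also owning Keanu Lindqvist's interest in Brightpath Manufacturing Inc, giving 60% + 40% = 100%.
Chain via Pinebrook Holdings Ltd (R3): 35% × 46% = 16.1% of Quarry Services GmbH.
Chain via Brightpath Manufacturing Inc. (R3): 100% × 15% = 15% of Quarry Services GmbH.
Aggregating (R2): 16.1% + 15% = 31.1%.

31.1%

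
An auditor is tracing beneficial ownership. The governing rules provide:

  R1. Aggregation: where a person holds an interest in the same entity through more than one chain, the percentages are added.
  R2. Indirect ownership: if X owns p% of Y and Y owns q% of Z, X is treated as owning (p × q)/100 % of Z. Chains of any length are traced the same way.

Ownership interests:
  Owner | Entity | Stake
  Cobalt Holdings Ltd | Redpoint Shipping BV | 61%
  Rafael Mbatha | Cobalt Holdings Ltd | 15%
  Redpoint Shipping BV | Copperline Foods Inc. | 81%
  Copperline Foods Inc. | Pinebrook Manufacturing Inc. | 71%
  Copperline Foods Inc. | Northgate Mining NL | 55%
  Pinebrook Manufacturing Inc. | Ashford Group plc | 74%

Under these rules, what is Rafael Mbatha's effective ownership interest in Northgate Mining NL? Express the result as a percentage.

Chain via Cobalt Holdings Ltd → Redpoint Shipping BV → Copperline Foods Inc. (R2): 15% × 61% × 81% × 55% = 4.076325% of Northgate Mining NL.

4.076325%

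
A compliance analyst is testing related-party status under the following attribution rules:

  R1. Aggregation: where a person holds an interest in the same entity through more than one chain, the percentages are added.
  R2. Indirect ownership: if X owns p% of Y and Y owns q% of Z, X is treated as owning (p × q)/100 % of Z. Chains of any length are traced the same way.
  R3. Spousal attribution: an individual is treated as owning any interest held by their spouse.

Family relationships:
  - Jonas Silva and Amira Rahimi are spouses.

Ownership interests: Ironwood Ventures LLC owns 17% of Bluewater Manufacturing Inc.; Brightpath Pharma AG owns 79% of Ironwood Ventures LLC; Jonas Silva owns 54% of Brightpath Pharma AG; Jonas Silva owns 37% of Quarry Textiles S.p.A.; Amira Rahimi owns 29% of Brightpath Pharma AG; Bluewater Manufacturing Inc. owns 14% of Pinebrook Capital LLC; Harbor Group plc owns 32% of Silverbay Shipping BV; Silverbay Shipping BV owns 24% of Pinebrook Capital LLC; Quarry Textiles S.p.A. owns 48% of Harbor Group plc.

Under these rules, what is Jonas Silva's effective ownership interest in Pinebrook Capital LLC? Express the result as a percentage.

By spousal attribution (R3), Jonas Silva is treated as also owning Amira Rahimi's interest in Brightpath Pharma AG, giving 54% + 29% = 83%.
Chain via Quarry Textiles S.p.A. → Harbor Group plc → Silverbay Shipping BV (R2): 37% × 48% × 32% × 24% = 1.363968% of Pinebrook Capital LLC.
Chain via Brightpath Pharma AG → Ironwood Ventures LLC → Bluewater Manufacturing Inc. (R2): 83% × 79% × 17% × 14% = 1.560566% of Pinebrook Capital LLC.
Aggregating (R1): 1.363968% + 1.560566% = 2.924534%.

2.924534%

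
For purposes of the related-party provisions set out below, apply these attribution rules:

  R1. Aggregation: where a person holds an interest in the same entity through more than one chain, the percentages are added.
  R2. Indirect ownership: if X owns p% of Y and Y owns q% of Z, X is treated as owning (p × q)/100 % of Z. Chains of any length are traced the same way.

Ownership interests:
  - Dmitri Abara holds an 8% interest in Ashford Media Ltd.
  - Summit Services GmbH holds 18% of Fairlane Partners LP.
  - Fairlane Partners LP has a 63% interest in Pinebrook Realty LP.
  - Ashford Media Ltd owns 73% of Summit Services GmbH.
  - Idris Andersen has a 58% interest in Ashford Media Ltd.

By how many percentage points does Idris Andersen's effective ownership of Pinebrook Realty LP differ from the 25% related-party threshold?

20.198644

Chain via Ashford Media Ltd → Summit Services GmbH → Fairlane Partners LP (R2): 58% × 73% × 18% × 63% = 4.801356% of Pinebrook Realty LP.
4.801356% falls short of the 25% threshold by 20.198644 percentage points.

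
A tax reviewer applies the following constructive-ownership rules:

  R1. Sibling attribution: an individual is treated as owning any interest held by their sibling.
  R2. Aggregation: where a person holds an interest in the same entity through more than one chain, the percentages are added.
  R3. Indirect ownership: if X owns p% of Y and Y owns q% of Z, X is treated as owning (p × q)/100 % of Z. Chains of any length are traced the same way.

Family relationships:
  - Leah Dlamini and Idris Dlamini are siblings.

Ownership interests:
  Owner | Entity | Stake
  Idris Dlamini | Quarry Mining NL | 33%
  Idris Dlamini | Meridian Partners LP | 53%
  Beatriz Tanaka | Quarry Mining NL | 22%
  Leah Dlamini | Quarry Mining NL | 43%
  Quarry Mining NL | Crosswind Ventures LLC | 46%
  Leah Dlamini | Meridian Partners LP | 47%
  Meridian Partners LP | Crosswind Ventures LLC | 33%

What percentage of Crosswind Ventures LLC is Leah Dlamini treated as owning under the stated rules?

By sibling attribution (R1), Leah Dlamini is treated as also owning Idris Dlamini's interest in Meridian Partners LP, giving 47% + 53% = 100%.
By sibling attribution (R1), Leah Dlamini is treated as also owning Idris Dlamini's interest in Quarry Mining NL, giving 43% + 33% = 76%.
Chain via Meridian Partners LP (R3): 100% × 33% = 33% of Crosswind Ventures LLC.
Chain via Quarry Mining NL (R3): 76% × 46% = 34.96% of Crosswind Ventures LLC.
Aggregating (R2): 33% + 34.96% = 67.96%.

67.96%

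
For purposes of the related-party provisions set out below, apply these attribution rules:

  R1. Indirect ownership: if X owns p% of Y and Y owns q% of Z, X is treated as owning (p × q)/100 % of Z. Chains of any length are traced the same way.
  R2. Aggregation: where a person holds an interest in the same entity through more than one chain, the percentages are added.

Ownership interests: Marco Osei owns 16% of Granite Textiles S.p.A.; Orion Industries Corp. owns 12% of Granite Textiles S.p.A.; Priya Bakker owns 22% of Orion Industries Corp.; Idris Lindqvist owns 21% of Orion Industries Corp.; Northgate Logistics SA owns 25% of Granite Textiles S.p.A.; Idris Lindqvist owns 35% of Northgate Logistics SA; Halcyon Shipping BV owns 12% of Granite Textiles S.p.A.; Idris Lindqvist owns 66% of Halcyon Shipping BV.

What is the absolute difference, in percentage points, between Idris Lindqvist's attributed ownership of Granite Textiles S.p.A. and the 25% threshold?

Chain via Orion Industries Corp. (R1): 21% × 12% = 2.52% of Granite Textiles S.p.A.
Chain via Halcyon Shipping BV (R1): 66% × 12% = 7.92% of Granite Textiles S.p.A.
Chain via Northgate Logistics SA (R1): 35% × 25% = 8.75% of Granite Textiles S.p.A.
Aggregating (R2): 2.52% + 7.92% + 8.75% = 19.19%.
19.19% falls short of the 25% threshold by 5.81 percentage points.

5.81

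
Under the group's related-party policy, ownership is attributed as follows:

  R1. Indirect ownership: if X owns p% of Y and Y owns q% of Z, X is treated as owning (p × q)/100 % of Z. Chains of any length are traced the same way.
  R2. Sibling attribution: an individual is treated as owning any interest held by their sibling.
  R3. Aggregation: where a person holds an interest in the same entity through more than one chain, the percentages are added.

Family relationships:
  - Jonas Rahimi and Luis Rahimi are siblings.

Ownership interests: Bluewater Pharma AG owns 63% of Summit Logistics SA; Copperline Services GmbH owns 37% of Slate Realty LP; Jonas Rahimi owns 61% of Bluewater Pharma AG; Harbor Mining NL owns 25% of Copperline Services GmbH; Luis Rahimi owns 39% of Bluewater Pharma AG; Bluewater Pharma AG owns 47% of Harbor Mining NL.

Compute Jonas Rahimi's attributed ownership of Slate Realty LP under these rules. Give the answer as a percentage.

By sibling attribution (R2), Jonas Rahimi is treated as also owning Luis Rahimi's interest in Bluewater Pharma AG, giving 61% + 39% = 100%.
Chain via Bluewater Pharma AG → Harbor Mining NL → Copperline Services GmbH (R1): 100% × 47% × 25% × 37% = 4.3475% of Slate Realty LP.

4.3475%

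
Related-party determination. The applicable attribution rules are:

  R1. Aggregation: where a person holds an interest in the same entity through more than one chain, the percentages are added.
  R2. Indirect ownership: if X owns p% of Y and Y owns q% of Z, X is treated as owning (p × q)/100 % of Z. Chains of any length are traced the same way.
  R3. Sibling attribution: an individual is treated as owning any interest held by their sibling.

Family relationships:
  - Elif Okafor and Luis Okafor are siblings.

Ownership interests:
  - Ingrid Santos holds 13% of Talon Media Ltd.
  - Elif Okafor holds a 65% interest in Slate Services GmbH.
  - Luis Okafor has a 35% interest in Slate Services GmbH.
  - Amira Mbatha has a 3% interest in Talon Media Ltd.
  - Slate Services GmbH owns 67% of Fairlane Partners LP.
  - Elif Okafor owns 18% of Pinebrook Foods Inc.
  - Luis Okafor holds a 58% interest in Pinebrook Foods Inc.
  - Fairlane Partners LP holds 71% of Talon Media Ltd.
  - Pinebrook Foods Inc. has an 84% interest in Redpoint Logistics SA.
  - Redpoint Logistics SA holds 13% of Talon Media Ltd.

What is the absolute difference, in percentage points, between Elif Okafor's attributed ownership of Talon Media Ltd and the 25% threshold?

30.8692

By sibling attribution (R3), Elif Okafor is treated as also owning Luis Okafor's interest in Pinebrook Foods Inc, giving 18% + 58% = 76%.
By sibling attribution (R3), Elif Okafor is treated as also owning Luis Okafor's interest in Slate Services GmbH, giving 65% + 35% = 100%.
Chain via Pinebrook Foods Inc. → Redpoint Logistics SA (R2): 76% × 84% × 13% = 8.2992% of Talon Media Ltd.
Chain via Slate Services GmbH → Fairlane Partners LP (R2): 100% × 67% × 71% = 47.57% of Talon Media Ltd.
Aggregating (R1): 8.2992% + 47.57% = 55.8692%.
55.8692% exceeds the 25% threshold by 30.8692 percentage points.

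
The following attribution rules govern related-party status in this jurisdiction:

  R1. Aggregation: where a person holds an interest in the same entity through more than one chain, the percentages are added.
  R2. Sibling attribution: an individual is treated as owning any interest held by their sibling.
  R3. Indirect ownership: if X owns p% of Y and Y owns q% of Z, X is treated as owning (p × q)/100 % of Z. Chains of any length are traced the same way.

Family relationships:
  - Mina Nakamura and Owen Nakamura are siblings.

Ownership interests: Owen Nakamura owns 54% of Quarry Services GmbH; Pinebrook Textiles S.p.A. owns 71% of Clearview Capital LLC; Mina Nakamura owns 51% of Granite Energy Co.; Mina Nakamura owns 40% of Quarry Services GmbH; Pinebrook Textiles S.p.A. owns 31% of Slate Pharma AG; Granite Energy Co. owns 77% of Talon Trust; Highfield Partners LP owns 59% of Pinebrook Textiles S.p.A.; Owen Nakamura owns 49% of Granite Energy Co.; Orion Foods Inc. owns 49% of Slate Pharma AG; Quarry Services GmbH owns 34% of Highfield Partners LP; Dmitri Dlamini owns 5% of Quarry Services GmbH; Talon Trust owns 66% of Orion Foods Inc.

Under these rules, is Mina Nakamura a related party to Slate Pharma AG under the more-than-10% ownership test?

Yes

By sibling attribution (R2), Mina Nakamura is treated as also owning Owen Nakamura's interest in Quarry Services GmbH, giving 40% + 54% = 94%.
By sibling attribution (R2), Mina Nakamura is treated as also owning Owen Nakamura's interest in Granite Energy Co, giving 51% + 49% = 100%.
Chain via Quarry Services GmbH → Highfield Partners LP → Pinebrook Textiles S.p.A. (R3): 94% × 34% × 59% × 31% = 5.845484% of Slate Pharma AG.
Chain via Granite Energy Co. → Talon Trust → Orion Foods Inc. (R3): 100% × 77% × 66% × 49% = 24.9018% of Slate Pharma AG.
Aggregating (R1): 5.845484% + 24.9018% = 30.747284%.
30.747284% exceeds the 10% threshold, so Mina is a related party to Slate Pharma AG.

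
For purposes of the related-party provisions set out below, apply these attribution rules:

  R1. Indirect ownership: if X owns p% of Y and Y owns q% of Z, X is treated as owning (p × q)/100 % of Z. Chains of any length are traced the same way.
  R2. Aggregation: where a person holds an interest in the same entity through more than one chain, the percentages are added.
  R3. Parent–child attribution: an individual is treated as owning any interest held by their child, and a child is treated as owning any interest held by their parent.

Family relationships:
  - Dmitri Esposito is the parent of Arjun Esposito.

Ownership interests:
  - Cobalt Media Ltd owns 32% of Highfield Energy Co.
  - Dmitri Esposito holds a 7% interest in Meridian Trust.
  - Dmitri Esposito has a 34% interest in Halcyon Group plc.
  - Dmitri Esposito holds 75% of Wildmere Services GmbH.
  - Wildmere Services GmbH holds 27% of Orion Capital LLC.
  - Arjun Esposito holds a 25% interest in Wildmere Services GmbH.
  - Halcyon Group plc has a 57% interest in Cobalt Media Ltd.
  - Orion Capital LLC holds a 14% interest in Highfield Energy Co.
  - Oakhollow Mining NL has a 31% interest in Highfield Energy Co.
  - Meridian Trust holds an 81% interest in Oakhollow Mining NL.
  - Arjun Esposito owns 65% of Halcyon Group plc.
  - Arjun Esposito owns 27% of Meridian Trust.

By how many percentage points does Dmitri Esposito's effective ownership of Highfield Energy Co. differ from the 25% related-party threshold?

By parent–child attribution (R3), Dmitri Esposito is treated as also owning Arjun Esposito's interest in Meridian Trust, giving 7% + 27% = 34%.
By parent–child attribution (R3), Dmitri Esposito is treated as also owning Arjun Esposito's interest in Wildmere Services GmbH, giving 75% + 25% = 100%.
By parent–child attribution (R3), Dmitri Esposito is treated as also owning Arjun Esposito's interest in Halcyon Group plc, giving 34% + 65% = 99%.
Chain via Meridian Trust → Oakhollow Mining NL (R1): 34% × 81% × 31% = 8.5374% of Highfield Energy Co.
Chain via Wildmere Services GmbH → Orion Capital LLC (R1): 100% × 27% × 14% = 3.78% of Highfield Energy Co.
Chain via Halcyon Group plc → Cobalt Media Ltd (R1): 99% × 57% × 32% = 18.0576% of Highfield Energy Co.
Aggregating (R2): 8.5374% + 3.78% + 18.0576% = 30.375%.
30.375% exceeds the 25% threshold by 5.375 percentage points.

5.375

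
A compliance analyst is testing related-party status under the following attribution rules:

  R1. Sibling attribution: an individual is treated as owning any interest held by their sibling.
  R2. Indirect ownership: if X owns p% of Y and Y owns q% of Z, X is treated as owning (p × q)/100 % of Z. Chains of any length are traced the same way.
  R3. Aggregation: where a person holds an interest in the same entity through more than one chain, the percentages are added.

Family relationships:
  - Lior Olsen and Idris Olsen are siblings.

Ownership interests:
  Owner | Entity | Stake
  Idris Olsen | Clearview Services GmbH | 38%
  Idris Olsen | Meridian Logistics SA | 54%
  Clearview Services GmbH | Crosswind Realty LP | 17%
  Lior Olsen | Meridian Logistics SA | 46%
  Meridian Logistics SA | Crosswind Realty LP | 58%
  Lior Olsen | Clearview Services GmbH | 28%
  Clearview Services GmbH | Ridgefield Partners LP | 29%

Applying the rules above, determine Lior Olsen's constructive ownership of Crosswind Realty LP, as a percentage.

By sibling attribution (R1), Lior Olsen is treated as also owning Idris Olsen's interest in Meridian Logistics SA, giving 46% + 54% = 100%.
By sibling attribution (R1), Lior Olsen is treated as also owning Idris Olsen's interest in Clearview Services GmbH, giving 28% + 38% = 66%.
Chain via Meridian Logistics SA (R2): 100% × 58% = 58% of Crosswind Realty LP.
Chain via Clearview Services GmbH (R2): 66% × 17% = 11.22% of Crosswind Realty LP.
Aggregating (R3): 58% + 11.22% = 69.22%.

69.22%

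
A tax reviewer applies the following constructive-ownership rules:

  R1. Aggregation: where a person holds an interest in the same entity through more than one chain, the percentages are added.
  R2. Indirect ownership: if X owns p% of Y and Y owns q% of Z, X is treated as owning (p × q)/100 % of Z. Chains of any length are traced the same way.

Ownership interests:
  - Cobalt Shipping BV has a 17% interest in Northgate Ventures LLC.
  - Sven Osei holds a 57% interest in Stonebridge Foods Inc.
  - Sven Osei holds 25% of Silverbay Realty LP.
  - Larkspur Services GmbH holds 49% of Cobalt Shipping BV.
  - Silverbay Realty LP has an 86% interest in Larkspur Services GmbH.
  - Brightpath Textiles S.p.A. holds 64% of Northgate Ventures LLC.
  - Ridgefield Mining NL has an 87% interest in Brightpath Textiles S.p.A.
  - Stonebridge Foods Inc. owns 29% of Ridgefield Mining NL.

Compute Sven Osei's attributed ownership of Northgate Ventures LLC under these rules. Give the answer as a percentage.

Chain via Stonebridge Foods Inc. → Ridgefield Mining NL → Brightpath Textiles S.p.A. (R2): 57% × 29% × 87% × 64% = 9.203904% of Northgate Ventures LLC.
Chain via Silverbay Realty LP → Larkspur Services GmbH → Cobalt Shipping BV (R2): 25% × 86% × 49% × 17% = 1.79095% of Northgate Ventures LLC.
Aggregating (R1): 9.203904% + 1.79095% = 10.994854%.

10.994854%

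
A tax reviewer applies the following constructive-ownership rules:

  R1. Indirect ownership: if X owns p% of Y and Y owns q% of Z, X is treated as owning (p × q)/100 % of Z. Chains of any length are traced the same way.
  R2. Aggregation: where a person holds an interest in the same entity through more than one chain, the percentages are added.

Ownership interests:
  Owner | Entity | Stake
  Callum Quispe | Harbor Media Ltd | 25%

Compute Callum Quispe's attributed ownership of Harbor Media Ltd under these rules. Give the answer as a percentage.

Direct interest in Harbor Media Ltd: 25%.

25%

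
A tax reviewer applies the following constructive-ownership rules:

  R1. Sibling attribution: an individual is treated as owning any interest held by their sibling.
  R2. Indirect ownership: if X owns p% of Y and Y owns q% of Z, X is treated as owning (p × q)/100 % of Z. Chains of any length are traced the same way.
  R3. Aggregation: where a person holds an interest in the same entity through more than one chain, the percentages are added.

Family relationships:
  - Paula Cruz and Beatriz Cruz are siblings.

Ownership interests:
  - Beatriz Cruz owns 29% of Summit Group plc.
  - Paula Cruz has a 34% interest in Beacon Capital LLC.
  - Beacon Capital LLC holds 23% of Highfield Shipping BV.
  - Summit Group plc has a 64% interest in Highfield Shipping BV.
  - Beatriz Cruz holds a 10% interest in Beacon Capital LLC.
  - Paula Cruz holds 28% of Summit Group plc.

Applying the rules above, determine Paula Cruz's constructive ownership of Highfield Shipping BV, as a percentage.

46.6%

By sibling attribution (R1), Paula Cruz is treated as also owning Beatriz Cruz's interest in Beacon Capital LLC, giving 34% + 10% = 44%.
By sibling attribution (R1), Paula Cruz is treated as also owning Beatriz Cruz's interest in Summit Group plc, giving 28% + 29% = 57%.
Chain via Beacon Capital LLC (R2): 44% × 23% = 10.12% of Highfield Shipping BV.
Chain via Summit Group plc (R2): 57% × 64% = 36.48% of Highfield Shipping BV.
Aggregating (R3): 10.12% + 36.48% = 46.6%.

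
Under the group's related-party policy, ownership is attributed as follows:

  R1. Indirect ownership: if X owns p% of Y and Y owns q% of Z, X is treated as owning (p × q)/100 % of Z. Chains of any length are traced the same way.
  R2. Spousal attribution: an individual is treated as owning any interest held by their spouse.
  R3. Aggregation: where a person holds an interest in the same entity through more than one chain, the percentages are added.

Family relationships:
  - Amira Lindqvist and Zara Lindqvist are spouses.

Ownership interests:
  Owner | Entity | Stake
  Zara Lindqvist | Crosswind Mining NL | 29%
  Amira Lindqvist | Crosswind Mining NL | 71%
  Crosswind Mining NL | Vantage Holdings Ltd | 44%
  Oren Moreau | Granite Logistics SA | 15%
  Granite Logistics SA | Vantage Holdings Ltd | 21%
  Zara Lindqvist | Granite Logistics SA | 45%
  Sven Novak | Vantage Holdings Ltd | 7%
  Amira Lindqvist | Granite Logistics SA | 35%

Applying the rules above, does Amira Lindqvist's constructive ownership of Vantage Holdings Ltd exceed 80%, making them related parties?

By spousal attribution (R2), Amira Lindqvist is treated as also owning Zara Lindqvist's interest in Granite Logistics SA, giving 35% + 45% = 80%.
By spousal attribution (R2), Amira Lindqvist is treated as also owning Zara Lindqvist's interest in Crosswind Mining NL, giving 71% + 29% = 100%.
Chain via Granite Logistics SA (R1): 80% × 21% = 16.8% of Vantage Holdings Ltd.
Chain via Crosswind Mining NL (R1): 100% × 44% = 44% of Vantage Holdings Ltd.
Aggregating (R3): 16.8% + 44% = 60.8%.
60.8% does not exceed the 80% threshold, so Amira is not a related party to Vantage Holdings Ltd.

No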